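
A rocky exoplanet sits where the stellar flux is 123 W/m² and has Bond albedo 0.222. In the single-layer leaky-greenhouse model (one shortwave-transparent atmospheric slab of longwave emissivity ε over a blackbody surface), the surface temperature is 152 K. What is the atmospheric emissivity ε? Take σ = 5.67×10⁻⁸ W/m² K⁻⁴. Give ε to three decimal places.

Effective temperature: T_e = [S(1−α)/(4σ)]^(1/4) = 143.3 K.
Inverting T_s⁴ = 2T_e⁴/(2−ε): (T_e/T_s)⁴ = 0.7904, so ε = 2(1 − 0.7904) = 0.4191.

0.419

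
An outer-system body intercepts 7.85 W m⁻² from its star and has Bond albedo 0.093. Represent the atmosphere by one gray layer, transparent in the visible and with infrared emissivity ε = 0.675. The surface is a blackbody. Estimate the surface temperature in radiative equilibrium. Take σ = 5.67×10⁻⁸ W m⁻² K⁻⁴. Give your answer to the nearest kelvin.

Effective emission temperature (TOA balance): σT_e⁴ = S(1−α)/4 = 1.780 W m⁻² → T_e = 74.85 K.
The surface balance (absorbed SW + ε·downward IR = σT_s⁴) with T_a⁴ = T_s⁴/2 reduces to T_s = T_e·[2/(2−ε)]^¼ = 82.97 K.

83 K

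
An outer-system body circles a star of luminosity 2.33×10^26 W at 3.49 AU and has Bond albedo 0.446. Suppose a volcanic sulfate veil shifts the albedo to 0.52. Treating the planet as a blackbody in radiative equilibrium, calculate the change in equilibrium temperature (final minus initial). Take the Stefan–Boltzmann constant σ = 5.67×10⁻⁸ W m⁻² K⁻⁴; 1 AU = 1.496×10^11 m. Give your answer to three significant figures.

-4.00 K

Orbital distance: d = 3.49 AU = 5.221×10^11 m.
Flux at the orbit: S = L/(4πd²) = 2.33×10^26/(4π·(5.22×10^11)²) = 68.02 W m⁻².
Initial: T₁ = [S(1−0.446)/(4σ)]^(1/4) = 113.5 K.
After:  T₂ = [68.02·0.48/(4σ)]^(1/4) = 109.5 K.
ΔT = T₂ − T₁ = -3.998 K.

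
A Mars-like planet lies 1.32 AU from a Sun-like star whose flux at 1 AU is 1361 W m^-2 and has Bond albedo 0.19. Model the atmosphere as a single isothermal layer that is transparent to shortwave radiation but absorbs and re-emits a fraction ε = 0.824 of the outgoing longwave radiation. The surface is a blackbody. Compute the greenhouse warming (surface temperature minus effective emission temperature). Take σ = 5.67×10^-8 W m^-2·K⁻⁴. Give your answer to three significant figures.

By the inverse-square law, S = 1361/1.32² = 781.1 W m^-2.
At the top of the atmosphere, σT_e⁴ = S(1−α)/4 = 158.2 W m^-2, giving T_e = 229.8 K.
Surface balance with a leaky layer gives σT_s⁴ = σT_e⁴·2/(2−ε), so T_s = T_e·[2/(2−0.824)]^(1/4) = 262.4 K.
Greenhouse warming: T_s − T_e = 32.63 K.

32.6 kelvin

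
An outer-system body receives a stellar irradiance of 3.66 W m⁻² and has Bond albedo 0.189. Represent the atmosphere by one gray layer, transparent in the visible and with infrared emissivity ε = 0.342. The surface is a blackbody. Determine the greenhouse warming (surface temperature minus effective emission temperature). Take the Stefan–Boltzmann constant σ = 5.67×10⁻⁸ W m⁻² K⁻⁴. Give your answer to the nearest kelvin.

3 kelvin

The planet radiates to space at T_e = [S(1−α)/(4σ)]^(1/4) = 60.15 K.
The surface balance (absorbed SW + ε·downward IR = σT_s⁴) with T_a⁴ = T_s⁴/2 reduces to T_s = T_e·[2/(2−ε)]^¼ = 63.03 K.
The atmosphere warms the surface by 2.887 K.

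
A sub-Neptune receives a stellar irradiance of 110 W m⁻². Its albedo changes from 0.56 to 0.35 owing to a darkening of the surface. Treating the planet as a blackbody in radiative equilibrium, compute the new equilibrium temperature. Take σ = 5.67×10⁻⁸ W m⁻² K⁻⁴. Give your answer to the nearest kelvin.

133 kelvin

New equilibrium: T₂ = [(1−0.35)·110.0/(4σ)]^(1/4) = 133.2 K.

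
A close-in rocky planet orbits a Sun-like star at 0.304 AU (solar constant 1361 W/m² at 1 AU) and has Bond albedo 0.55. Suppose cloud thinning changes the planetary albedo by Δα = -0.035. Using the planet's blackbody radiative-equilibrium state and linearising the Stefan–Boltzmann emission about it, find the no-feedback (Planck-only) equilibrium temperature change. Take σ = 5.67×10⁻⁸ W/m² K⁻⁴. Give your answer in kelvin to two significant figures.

8.0 kelvin

Irradiance scales as 1/d², so S = 1361 W/m² × (1/0.304)² = 14730 W/m².
The baseline emission temperature is T_e = 413.4 K.
ΔF = −(S/4)Δα = −(14730/4)×(-0.035) = 128.9 W/m².
Planck response: λ_P = 4σT_e³ = 4·5.67×10⁻⁸·(413.4)³ = 16.03 W/m²/K.
ΔT₀ = ΔF/λ_P = 128.9/16.03 = 8.04 K.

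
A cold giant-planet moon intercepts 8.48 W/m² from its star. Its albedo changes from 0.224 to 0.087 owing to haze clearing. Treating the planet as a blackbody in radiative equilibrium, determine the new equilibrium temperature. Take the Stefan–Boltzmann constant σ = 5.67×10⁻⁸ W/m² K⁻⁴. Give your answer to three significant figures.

76.4 K

T₂ = [S(1−α₂)/(4σ)]^(1/4) = [8.480·0.913/(4σ)]^(1/4) = 76.44 K.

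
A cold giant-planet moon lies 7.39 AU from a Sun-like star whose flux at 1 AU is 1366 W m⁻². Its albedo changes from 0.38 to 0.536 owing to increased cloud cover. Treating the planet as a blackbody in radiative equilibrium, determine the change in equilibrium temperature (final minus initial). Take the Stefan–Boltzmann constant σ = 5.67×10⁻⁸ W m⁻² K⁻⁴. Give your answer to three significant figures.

-6.36 kelvin

Irradiance scales as 1/d², so S = 1366 W m⁻² × (1/7.39)² = 25.01 W m⁻².
With α = 0.38, T₁ = 90.93 K.
After:  T₂ = [25.01·0.464/(4σ)]^(1/4) = 84.58 K.
Change: 84.58 − 90.93 = -6.356 K.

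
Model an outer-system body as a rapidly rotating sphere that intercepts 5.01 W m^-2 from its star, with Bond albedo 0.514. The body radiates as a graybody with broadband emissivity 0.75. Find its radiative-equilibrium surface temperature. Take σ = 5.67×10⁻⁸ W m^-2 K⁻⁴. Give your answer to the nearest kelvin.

The planet absorbs (1−α)S over its disc πR² and re-emits over 4πR², so the mean absorbed flux is (1−0.514)·5.010/4 = 0.6087 W m^-2.
Radiative balance εσT⁴ = 0.6087 gives T = [0.6087/(0.75·σ)]^(1/4) = 61.51 K.

62 K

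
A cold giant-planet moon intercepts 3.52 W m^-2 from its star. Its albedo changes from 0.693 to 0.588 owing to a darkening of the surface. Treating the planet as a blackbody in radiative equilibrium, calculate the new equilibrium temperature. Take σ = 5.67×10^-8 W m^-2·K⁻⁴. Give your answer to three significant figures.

New equilibrium: T₂ = [(1−0.588)·3.520/(4σ)]^(1/4) = 50.29 K.

50.3 K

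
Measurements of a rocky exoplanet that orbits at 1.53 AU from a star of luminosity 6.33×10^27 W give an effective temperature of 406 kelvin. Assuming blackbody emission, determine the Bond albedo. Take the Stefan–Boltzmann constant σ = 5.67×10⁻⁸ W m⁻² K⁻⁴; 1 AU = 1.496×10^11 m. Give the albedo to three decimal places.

Orbital distance: d = 1.53 AU = 2.289×10^11 m.
S = L/(4πd²) = 9615 W m⁻².
Energy balance: S(1−α)/4 = σT⁴, so 1−α = 4σT⁴/S.
σT⁴ = 1541 W m⁻², so 4σT⁴ = 6162 W m⁻².
Hence α = 1 − 6162/9615 = 0.3591.

0.359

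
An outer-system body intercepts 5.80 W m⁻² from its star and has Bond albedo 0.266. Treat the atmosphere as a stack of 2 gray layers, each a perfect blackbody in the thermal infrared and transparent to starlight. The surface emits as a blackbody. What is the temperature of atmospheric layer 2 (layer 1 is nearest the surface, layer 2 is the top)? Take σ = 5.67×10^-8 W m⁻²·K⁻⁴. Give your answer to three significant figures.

OLR = S(1−α)/4 = 1.064 W m⁻²; the top layer radiates at T_e = 65.82 K.
The net upward flux σT_e⁴ is constant between every pair of levels, so T_k⁴ = (N+1−k)T_e⁴.
With k = 2: T_2 = (2+1−2)^¼·65.82 K = 65.82 K.

65.8 K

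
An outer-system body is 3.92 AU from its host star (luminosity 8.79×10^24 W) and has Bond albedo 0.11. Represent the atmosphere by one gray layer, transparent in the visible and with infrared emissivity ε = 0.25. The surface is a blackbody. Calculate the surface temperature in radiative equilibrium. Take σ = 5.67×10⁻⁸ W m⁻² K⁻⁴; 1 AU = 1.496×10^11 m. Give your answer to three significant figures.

d = 3.92 × 1.496×10^11 m = 5.864×10^11 m.
S = L/(4πd²) = 2.034 W m⁻².
The planet radiates to space at T_e = [S(1−α)/(4σ)]^(1/4) = 53.15 K.
For a single slab of emissivity ε, T_s⁴ = 2T_e⁴/(2−ε); thus T_s = 53.15·(1.143)^(1/4) = 54.96 K.

55.0 K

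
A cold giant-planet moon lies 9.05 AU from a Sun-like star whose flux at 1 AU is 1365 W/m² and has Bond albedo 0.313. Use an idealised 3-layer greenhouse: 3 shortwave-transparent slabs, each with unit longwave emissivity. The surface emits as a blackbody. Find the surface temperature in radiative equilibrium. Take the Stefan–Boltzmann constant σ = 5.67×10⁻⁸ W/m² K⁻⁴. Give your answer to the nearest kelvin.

119 K

Flux at the orbit: S = 1365/(9.05)² = 16.67 W/m².
OLR = S(1−α)/4 = 2.862 W/m²; the top layer radiates at T_e = 84.29 K.
Layer-by-layer balance gives σT_s⁴ = (N+1)σT_e⁴, so T_s = 4^¼·84.29 = 119.2 K.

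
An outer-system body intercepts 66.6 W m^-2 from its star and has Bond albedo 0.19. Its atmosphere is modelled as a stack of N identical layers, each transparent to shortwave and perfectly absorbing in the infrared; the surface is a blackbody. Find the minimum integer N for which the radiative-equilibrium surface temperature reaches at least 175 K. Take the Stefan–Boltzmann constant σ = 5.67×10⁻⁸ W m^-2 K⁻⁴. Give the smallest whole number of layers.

Top-of-atmosphere balance: σT_e⁴ = S(1−α)/4 = 13.49 W m^-2 → T_e = 124.2 K.
Need (N+1)T_e⁴ ≥ T_s⁴, i.e. N+1 ≥ (175/124.2)⁴ = 3.943.
Rounding up, N = 3.

3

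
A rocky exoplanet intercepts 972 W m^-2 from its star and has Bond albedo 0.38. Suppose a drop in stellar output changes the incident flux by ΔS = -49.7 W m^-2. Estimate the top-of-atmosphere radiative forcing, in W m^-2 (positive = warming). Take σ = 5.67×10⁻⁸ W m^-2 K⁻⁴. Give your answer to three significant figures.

-7.70 W m^-2

Only a fraction (1−α) is absorbed and it's spread over 4πR², so ΔF = (1−α)ΔS/4 = -7.704 W m^-2.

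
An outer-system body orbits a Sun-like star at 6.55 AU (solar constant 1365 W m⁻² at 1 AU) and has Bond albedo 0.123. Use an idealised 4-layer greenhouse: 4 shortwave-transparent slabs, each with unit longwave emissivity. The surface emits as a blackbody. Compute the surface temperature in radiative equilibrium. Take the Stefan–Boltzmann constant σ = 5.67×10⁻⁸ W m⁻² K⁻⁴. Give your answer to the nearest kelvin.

157 kelvin

Flux at the orbit: S = 1365/(6.55)² = 31.82 W m⁻².
Top-of-atmosphere balance: σT_e⁴ = S(1−α)/4 = 6.976 W m⁻² → T_e = 105.3 K.
With N = 4 opaque layers, T_s = (N+1)^(1/4)·T_e = 5^(1/4)·105.3 = 157.5 K.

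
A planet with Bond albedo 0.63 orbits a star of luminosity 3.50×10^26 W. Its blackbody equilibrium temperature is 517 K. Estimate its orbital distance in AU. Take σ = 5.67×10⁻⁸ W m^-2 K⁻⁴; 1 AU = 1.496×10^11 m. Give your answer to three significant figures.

The flux needed for this T is 4σT⁴/(1−0.63) = 43790 W m^-2.
From L = 4πd²S, d = √(3.50×10^26/(4π·43790)) = 2.522×10^10 m = 0.1686 AU.

0.169 AU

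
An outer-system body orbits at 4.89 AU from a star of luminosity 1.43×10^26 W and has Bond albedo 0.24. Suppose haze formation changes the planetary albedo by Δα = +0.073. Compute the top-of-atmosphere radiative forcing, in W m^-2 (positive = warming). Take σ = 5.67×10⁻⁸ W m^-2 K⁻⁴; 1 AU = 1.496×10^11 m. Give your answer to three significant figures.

-0.388 W m^-2

Orbital distance: d = 4.89 AU = 7.315×10^11 m.
Spreading L over a sphere of radius d: S = 1.43×10^26/(4π·7.32×10^11²) = 21.26 W m^-2.
TOA radiative forcing: ΔF = −S·Δα/4 = −21.26·(+0.073)/4 = -0.3881 W m^-2.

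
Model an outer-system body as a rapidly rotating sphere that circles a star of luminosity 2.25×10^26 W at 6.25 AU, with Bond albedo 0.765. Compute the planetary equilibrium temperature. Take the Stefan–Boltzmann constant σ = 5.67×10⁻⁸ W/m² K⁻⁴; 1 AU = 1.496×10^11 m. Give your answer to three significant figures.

d = 6.25 × 1.496×10^11 m = 9.350×10^11 m.
Flux at the orbit: S = L/(4πd²) = 2.25×10^26/(4π·(9.35×10^11)²) = 20.48 W/m².
The planet absorbs (1−α)S over its disc πR² and re-emits over 4πR², so the mean absorbed flux is (1−0.765)·20.48/4 = 1.203 W/m².
Set σT⁴ = 1.203 → T = (1.203/σ)^(1/4) = 67.87 K.

67.9 K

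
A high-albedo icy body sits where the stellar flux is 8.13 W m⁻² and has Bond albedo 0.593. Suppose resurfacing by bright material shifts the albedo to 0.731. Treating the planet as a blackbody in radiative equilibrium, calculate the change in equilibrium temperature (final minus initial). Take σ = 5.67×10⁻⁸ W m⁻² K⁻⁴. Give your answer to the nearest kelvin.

-6 K

Initial: T₁ = [S(1−0.593)/(4σ)]^(1/4) = 61.80 K.
After:  T₂ = [8.130·0.269/(4σ)]^(1/4) = 55.72 K.
ΔT = T₂ − T₁ = -6.078 K.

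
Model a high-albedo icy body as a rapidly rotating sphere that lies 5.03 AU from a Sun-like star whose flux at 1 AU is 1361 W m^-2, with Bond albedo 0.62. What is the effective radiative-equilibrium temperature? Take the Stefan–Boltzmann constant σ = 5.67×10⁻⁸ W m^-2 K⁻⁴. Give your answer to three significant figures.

Irradiance scales as 1/d², so S = 1361 W m^-2 × (1/5.03)² = 53.79 W m^-2.
Absorbed flux (global mean): S(1−α)/4 = 53.79·0.38/4 = 5.110 W m^-2.
In equilibrium σT⁴ equals this, so T = 97.44 K.

97.4 K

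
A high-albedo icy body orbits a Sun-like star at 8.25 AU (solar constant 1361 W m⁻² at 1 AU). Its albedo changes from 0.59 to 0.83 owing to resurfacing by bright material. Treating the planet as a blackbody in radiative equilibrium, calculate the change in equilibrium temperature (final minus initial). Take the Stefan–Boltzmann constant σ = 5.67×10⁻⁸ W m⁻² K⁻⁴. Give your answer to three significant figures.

-15.3 kelvin

Flux at the orbit: S = 1361/(8.25)² = 20.00 W m⁻².
Before: T₁ = [20.00·0.41/(4σ)]^(1/4) = 77.54 K.
With α = 0.83, T₂ = 62.22 K.
Change: 62.22 − 77.54 = -15.32 K.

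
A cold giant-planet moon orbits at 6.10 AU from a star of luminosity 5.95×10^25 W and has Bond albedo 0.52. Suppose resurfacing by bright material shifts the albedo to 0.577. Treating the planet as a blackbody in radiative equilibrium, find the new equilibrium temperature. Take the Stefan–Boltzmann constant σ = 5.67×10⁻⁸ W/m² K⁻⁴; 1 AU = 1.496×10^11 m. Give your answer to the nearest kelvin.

Orbital distance: d = 6.10 AU = 9.126×10^11 m.
Spreading L over a sphere of radius d: S = 5.95×10^25/(4π·9.13×10^11²) = 5.686 W/m².
New equilibrium: T₂ = [(1−0.577)·5.686/(4σ)]^(1/4) = 57.07 K.

57 K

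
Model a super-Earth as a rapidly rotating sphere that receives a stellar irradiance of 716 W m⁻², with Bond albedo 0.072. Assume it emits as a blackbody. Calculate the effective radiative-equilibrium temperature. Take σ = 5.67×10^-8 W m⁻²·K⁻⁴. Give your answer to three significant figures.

The planet absorbs (1−α)S over its disc πR² and re-emits over 4πR², so the mean absorbed flux is (1−0.072)·716.0/4 = 166.1 W m⁻².
Set σT⁴ = 166.1 → T = (166.1/σ)^(1/4) = 232.7 K.

233 K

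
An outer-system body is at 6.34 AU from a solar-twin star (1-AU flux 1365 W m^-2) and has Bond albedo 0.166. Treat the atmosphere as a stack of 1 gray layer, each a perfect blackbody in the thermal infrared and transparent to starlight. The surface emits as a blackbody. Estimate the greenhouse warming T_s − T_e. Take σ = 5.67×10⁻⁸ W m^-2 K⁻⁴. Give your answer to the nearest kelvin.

Flux at the orbit: S = 1365/(6.34)² = 33.96 W m^-2.
OLR = S(1−α)/4 = 7.080 W m^-2; the top layer radiates at T_e = 105.7 K.
T_s = (N+1)^(1/4)·T_e = 125.7 K.
So the greenhouse effect raises the surface by 125.7 − 105.7 = 20.00 K.

20 K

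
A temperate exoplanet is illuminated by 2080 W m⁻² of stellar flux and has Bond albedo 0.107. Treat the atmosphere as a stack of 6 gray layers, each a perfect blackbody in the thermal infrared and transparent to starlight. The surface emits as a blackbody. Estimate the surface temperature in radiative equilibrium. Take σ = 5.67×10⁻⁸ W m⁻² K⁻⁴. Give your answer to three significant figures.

The effective emission temperature is T_e = [S(1−α)/(4σ)]^¼ = 300.8 K.
For an N-layer opaque stack, T_s⁴ = (N+1)T_e⁴, hence T_s = (7)^(1/4)×300.8 K = 489.3 K.

489 K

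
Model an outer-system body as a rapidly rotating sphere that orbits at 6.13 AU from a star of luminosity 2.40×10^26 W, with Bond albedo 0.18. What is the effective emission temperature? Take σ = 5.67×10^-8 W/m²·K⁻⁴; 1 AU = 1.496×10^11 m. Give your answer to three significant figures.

95.2 K

d = 6.13 × 1.496×10^11 m = 9.170×10^11 m.
Flux at the orbit: S = L/(4πd²) = 2.40×10^26/(4π·(9.17×10^11)²) = 22.71 W/m².
Absorbed flux (global mean): S(1−α)/4 = 22.71·0.82/4 = 4.656 W/m².
In equilibrium σT⁴ equals this, so T = 95.19 K.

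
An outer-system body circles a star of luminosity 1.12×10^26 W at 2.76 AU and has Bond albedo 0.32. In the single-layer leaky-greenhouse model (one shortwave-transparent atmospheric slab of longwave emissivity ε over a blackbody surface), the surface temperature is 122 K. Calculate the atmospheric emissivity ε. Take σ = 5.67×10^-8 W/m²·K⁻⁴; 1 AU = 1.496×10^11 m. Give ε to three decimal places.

0.585

Orbital distance: d = 2.76 AU = 4.129×10^11 m.
S = L/(4πd²) = 52.28 W/m².
Effective temperature: T_e = [S(1−α)/(4σ)]^(1/4) = 111.9 K.
T_s⁴ = T_e⁴·2/(2−ε) → ε = 2 − 2(T_e/T_s)⁴ = 2 − 2·(111.9/122)⁴ = 0.5849.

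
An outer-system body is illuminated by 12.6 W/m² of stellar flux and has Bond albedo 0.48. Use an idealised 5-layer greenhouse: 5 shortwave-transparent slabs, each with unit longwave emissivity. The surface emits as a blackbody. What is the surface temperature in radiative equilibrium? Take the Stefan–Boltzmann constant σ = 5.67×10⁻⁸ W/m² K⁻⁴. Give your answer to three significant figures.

Top-of-atmosphere balance: σT_e⁴ = S(1−α)/4 = 1.638 W/m² → T_e = 73.31 K.
For an N-layer opaque stack, T_s⁴ = (N+1)T_e⁴, hence T_s = (6)^(1/4)×73.31 K = 114.7 K.

115 K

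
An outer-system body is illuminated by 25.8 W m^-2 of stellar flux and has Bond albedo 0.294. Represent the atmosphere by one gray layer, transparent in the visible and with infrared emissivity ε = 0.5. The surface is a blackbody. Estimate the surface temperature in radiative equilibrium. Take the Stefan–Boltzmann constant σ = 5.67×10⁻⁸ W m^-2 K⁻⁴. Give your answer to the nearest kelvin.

102 kelvin

At the top of the atmosphere, σT_e⁴ = S(1−α)/4 = 4.554 W m^-2, giving T_e = 94.67 K.
The surface balance (absorbed SW + ε·downward IR = σT_s⁴) with T_a⁴ = T_s⁴/2 reduces to T_s = T_e·[2/(2−ε)]^¼ = 101.7 K.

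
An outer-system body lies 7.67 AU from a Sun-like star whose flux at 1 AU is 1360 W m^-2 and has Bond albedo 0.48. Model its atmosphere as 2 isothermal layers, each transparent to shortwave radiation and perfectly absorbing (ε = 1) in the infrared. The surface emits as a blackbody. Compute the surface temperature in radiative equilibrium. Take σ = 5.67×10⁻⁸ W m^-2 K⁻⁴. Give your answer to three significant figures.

112 K

Flux at the orbit: S = 1360/(7.67)² = 23.12 W m^-2.
Top-of-atmosphere balance: σT_e⁴ = S(1−α)/4 = 3.005 W m^-2 → T_e = 85.33 K.
With N = 2 opaque layers, T_s = (N+1)^(1/4)·T_e = 3^(1/4)·85.33 = 112.3 K.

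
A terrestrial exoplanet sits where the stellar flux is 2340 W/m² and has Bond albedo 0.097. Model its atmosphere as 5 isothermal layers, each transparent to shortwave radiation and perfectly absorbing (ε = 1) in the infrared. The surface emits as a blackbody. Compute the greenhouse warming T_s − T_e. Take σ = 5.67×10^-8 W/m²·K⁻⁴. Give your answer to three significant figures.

176 K

Top-of-atmosphere balance: σT_e⁴ = S(1−α)/4 = 528.3 W/m² → T_e = 310.7 K.
T_s = (N+1)^(1/4)·T_e = 486.2 K.
So the greenhouse effect raises the surface by 486.2 − 310.7 = 175.6 K.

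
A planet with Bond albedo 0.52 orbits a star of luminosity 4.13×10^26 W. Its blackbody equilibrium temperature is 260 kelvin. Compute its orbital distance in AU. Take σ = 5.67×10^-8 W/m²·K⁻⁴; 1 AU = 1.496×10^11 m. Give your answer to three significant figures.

The flux needed for this T is 4σT⁴/(1−0.52) = 2159 W/m².
From L = 4πd²S, d = √(4.13×10^26/(4π·2159)) = 1.234×10^11 m = 0.8247 AU.

0.825 AU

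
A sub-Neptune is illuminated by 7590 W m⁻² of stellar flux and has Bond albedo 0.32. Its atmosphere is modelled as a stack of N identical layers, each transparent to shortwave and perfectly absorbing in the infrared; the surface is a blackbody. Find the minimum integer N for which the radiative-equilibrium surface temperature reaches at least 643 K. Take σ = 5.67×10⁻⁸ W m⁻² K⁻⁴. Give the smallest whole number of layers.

The effective emission temperature is T_e = [S(1−α)/(4σ)]^¼ = 388.4 K.
Need (N+1)T_e⁴ ≥ T_s⁴, i.e. N+1 ≥ (643/388.4)⁴ = 7.512.
So N ≥ 6.512; the smallest integer is N = 7.

7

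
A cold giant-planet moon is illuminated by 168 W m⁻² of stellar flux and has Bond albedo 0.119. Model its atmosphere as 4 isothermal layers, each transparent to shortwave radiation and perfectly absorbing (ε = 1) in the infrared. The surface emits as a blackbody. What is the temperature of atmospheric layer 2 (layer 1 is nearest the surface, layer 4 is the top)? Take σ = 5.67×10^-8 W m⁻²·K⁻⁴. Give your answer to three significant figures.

210 K

OLR = S(1−α)/4 = 37.00 W m⁻²; the top layer radiates at T_e = 159.8 K.
In the N-layer model, layer k (counted from the surface) has T_k = (N+1−k)^(1/4)·T_e.
T_2 = (3)^(1/4)·159.8 = 210.3 K.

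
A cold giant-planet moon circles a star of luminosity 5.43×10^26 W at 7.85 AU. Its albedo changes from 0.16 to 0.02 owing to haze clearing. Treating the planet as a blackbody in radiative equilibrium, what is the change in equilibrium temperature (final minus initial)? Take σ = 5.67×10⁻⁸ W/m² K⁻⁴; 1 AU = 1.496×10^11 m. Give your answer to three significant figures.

d = 7.85 × 1.496×10^11 m = 1.174×10^12 m.
Spreading L over a sphere of radius d: S = 5.43×10^26/(4π·1.17×10^12²) = 31.33 W/m².
Before: T₁ = [31.33·0.84/(4σ)]^(1/4) = 103.8 K.
Final:   T₂ = [S(1−0.02)/(4σ)]^(1/4) = 107.9 K.
Change: 107.9 − 103.8 = 4.078 K.

4.08 K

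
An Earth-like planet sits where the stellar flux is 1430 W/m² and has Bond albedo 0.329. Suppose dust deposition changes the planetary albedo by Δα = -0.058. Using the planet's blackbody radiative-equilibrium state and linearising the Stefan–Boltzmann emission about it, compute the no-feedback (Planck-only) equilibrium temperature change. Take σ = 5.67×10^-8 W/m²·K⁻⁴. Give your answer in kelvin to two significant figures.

Reference equilibrium: T_e = [S(1−α)/(4σ)]^(1/4) = 255.0 K.
TOA radiative forcing: ΔF = −S·Δα/4 = −1430·(-0.058)/4 = 20.73 W/m².
The Planck feedback parameter is 4σT_e³ = 3.762 W/m²/K.
ΔT₀ = ΔF/λ_P = 20.73/3.762 = 5.51 K.

5.5 kelvin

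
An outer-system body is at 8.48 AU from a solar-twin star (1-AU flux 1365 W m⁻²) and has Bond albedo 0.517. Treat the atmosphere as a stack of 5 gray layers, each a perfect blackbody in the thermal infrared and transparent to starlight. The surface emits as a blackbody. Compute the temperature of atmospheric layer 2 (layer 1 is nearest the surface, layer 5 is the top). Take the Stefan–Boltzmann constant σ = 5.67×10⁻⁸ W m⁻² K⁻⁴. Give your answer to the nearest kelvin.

By the inverse-square law, S = 1365/8.48² = 18.98 W m⁻².
OLR = S(1−α)/4 = 2.292 W m⁻²; the top layer radiates at T_e = 79.74 K.
In the N-layer model, layer k (counted from the surface) has T_k = (N+1−k)^(1/4)·T_e.
T_2 = (4)^(1/4)·79.74 = 112.8 K.

113 kelvin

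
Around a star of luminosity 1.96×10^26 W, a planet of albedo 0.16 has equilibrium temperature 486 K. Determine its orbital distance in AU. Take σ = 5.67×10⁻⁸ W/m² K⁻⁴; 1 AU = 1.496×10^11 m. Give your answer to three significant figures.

0.215 AU

Energy balance gives S = 4σT⁴/(1−α) = 15060 W/m².
From L = 4πd²S, d = √(1.96×10^26/(4π·15060)) = 3.218×10^10 m = 0.2151 AU.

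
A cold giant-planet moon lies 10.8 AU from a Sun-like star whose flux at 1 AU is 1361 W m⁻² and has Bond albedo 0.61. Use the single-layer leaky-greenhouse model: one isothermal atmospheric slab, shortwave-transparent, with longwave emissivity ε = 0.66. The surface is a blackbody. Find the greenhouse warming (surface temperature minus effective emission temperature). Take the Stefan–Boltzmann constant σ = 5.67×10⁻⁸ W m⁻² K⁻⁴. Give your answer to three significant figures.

Flux at the orbit: S = 1361/(10.8)² = 11.67 W m⁻².
Effective emission temperature (TOA balance): σT_e⁴ = S(1−α)/4 = 1.138 W m⁻² → T_e = 66.93 K.
Surface balance with a leaky layer gives σT_s⁴ = σT_e⁴·2/(2−ε), so T_s = T_e·[2/(2−0.66)]^(1/4) = 73.98 K.
T_s − T_e = 73.98 − 66.93 = 7.048 K.

7.05 K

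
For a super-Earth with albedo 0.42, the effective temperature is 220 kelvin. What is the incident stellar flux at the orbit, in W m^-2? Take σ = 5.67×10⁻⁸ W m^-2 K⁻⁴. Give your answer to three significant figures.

916 W m^-2

Invert the energy balance for S: S = 4σT⁴/(1−α).
σT⁴ = 5.67×10⁻⁸·(220)⁴ = 132.8 W m^-2.
So S = 4×132.8/(1−0.42) = 916.0 W m^-2.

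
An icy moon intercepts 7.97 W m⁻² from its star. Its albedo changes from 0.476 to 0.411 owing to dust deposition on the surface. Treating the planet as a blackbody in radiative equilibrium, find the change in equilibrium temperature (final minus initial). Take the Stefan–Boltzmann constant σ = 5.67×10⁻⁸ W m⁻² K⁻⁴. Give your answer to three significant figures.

Before: T₁ = [7.970·0.524/(4σ)]^(1/4) = 65.51 K.
With α = 0.411, T₂ = 67.45 K.
Change: 67.45 − 65.51 = 1.943 K.

1.94 K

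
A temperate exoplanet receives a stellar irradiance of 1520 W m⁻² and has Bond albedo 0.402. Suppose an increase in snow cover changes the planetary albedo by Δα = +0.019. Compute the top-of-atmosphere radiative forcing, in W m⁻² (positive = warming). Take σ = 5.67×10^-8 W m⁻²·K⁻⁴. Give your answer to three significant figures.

-7.22 W m⁻²

ΔF = −(S/4)Δα = −(1520/4)×(+0.019) = -7.220 W m⁻².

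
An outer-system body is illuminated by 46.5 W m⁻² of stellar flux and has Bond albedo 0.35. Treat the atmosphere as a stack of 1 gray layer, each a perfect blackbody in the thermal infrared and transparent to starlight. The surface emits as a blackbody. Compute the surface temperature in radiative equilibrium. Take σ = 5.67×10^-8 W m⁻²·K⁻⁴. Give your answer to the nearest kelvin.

128 K

The effective emission temperature is T_e = [S(1−α)/(4σ)]^¼ = 107.4 K.
Layer-by-layer balance gives σT_s⁴ = (N+1)σT_e⁴, so T_s = 2^¼·107.4 = 127.8 K.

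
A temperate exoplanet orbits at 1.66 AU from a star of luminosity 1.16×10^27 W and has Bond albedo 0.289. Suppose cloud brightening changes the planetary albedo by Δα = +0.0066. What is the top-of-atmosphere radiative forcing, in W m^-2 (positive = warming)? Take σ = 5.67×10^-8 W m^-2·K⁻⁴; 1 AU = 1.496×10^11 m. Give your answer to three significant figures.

Orbital distance: d = 1.66 AU = 2.483×10^11 m.
S = L/(4πd²) = 1497 W m^-2.
ΔF = −(S/4)Δα = −(1497/4)×(+0.0066) = -2.470 W m^-2.

-2.47 W m^-2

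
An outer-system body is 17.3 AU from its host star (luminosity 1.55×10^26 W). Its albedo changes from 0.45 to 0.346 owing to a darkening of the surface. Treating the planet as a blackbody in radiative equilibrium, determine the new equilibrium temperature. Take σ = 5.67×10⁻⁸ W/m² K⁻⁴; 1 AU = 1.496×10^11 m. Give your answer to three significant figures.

d = 17.3 × 1.496×10^11 m = 2.588×10^12 m.
Spreading L over a sphere of radius d: S = 1.55×10^26/(4π·2.59×10^12²) = 1.841 W/m².
T₂ = [S(1−α₂)/(4σ)]^(1/4) = [1.841·0.654/(4σ)]^(1/4) = 48.00 K.

48.0 K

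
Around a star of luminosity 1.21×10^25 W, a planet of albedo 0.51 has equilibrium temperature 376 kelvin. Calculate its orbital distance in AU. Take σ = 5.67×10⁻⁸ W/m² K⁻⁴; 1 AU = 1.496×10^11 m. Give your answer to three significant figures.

The flux needed for this T is 4σT⁴/(1−0.51) = 9251 W/m².
From L = 4πd²S, d = √(1.21×10^25/(4π·9251)) = 1.020×10^10 m = 0.06820 AU.

0.0682 AU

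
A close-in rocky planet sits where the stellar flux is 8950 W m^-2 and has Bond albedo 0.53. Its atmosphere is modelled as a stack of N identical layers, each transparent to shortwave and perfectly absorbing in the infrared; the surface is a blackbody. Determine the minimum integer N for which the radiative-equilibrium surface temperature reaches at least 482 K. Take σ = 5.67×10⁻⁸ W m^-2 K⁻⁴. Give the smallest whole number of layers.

Top-of-atmosphere balance: σT_e⁴ = S(1−α)/4 = 1052 W m^-2 → T_e = 369.0 K.
Need (N+1)T_e⁴ ≥ T_s⁴, i.e. N+1 ≥ (482/369.0)⁴ = 2.910.
The minimum whole number is N = 2.

2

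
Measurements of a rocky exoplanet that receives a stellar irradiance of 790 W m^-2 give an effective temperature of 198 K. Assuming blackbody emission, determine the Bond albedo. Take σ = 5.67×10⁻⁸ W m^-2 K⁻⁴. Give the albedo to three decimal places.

0.559

Energy balance: S(1−α)/4 = σT⁴, so 1−α = 4σT⁴/S.
σT⁴ = 87.15 W m^-2, so 4σT⁴ = 348.6 W m^-2.
1−α = 348.6/790.0 = 0.4412, so α = 0.5588.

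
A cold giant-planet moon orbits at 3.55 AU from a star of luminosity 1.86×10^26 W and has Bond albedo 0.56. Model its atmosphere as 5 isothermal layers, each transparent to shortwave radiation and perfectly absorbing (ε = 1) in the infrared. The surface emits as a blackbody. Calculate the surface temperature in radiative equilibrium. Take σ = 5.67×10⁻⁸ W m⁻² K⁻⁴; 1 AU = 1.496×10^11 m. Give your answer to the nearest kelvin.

157 kelvin

Orbital distance: d = 3.55 AU = 5.311×10^11 m.
S = L/(4πd²) = 52.48 W m⁻².
The effective emission temperature is T_e = [S(1−α)/(4σ)]^¼ = 100.4 K.
Layer-by-layer balance gives σT_s⁴ = (N+1)σT_e⁴, so T_s = 6^¼·100.4 = 157.2 K.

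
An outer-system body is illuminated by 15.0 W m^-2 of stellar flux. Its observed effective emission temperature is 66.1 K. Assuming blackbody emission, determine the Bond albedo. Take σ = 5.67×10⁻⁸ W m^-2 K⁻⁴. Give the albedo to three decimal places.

0.711

From σT⁴ = S(1−α)/4 we invert for α: 1−α = 4σT⁴/S.
4σT⁴ = 4·5.67×10⁻⁸·(66.1)⁴ = 4.330 W m^-2.
1−α = 4.330/15.00 = 0.2886, so α = 0.7114.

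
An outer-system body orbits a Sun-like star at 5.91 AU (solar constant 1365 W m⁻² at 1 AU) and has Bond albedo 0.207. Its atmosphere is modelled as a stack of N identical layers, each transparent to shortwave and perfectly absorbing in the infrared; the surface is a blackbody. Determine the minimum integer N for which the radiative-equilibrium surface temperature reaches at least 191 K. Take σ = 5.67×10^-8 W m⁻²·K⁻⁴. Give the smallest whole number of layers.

9

By the inverse-square law, S = 1365/5.91² = 39.08 W m⁻².
Top-of-atmosphere balance: σT_e⁴ = S(1−α)/4 = 7.748 W m⁻² → T_e = 108.1 K.
Need (N+1)T_e⁴ ≥ T_s⁴, i.e. N+1 ≥ (191/108.1)⁴ = 9.740.
Rounding up, N = 9.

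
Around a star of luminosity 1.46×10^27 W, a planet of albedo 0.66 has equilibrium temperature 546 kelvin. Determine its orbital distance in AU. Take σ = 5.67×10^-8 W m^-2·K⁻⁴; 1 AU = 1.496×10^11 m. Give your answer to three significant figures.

0.296 AU

The flux needed for this T is 4σT⁴/(1−0.66) = 59280 W m^-2.
From L = 4πd²S, d = √(1.46×10^27/(4π·59280)) = 4.427×10^10 m = 0.2959 AU.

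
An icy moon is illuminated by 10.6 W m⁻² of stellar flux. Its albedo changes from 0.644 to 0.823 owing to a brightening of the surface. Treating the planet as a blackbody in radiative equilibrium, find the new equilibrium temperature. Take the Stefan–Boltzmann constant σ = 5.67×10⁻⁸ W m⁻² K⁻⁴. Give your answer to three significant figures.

53.6 K

With the new albedo, S(1−α₂)/4 = 0.4691 W m⁻², so T₂ = 53.63 K.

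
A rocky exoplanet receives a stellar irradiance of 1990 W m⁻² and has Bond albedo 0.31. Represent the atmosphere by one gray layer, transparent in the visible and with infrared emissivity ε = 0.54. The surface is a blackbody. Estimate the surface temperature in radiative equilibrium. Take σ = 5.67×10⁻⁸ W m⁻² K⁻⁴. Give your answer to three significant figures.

302 K

At the top of the atmosphere, σT_e⁴ = S(1−α)/4 = 343.3 W m⁻², giving T_e = 278.9 K.
For a single slab of emissivity ε, T_s⁴ = 2T_e⁴/(2−ε); thus T_s = 278.9·(1.37)^(1/4) = 301.8 K.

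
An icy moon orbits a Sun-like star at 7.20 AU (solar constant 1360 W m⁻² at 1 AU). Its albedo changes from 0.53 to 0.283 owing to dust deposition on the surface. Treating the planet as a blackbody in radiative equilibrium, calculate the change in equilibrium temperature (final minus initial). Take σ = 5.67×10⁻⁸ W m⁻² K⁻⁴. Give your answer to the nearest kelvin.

10 kelvin

Irradiance scales as 1/d², so S = 1360 W m⁻² × (1/7.20)² = 26.23 W m⁻².
Before: T₁ = [26.23·0.47/(4σ)]^(1/4) = 85.87 K.
Final:   T₂ = [S(1−0.283)/(4σ)]^(1/4) = 95.43 K.
ΔT = T₂ − T₁ = 9.562 K.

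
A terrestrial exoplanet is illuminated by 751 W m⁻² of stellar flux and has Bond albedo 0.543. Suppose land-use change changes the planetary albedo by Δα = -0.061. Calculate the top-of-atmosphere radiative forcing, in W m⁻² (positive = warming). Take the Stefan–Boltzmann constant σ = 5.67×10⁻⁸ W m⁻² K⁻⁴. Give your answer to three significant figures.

The change in absorbed flux is Δ[S(1−α)/4] = −SΔα/4 = 11.45 W m⁻².

11.5 W m⁻²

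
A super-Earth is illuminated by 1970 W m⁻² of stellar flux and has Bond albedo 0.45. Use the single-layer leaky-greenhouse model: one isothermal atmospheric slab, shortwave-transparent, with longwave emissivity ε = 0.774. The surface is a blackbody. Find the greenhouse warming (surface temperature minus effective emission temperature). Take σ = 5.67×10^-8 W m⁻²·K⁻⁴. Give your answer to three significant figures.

34.2 K

At the top of the atmosphere, σT_e⁴ = S(1−α)/4 = 270.9 W m⁻², giving T_e = 262.9 K.
Surface balance with a leaky layer gives σT_s⁴ = σT_e⁴·2/(2−ε), so T_s = T_e·[2/(2−0.774)]^(1/4) = 297.1 K.
T_s − T_e = 297.1 − 262.9 = 34.22 K.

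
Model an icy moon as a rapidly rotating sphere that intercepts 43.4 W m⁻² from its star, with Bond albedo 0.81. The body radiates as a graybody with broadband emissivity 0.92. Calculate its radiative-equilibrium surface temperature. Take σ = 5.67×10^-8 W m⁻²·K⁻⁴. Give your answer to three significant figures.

Averaging over the sphere, the absorbed flux is S(1−α)/4 = 2.061 W m⁻².
Equating to εσT⁴ with ε = 0.92: T = (2.061/0.92σ)^(1/4) = 79.29 K.

79.3 kelvin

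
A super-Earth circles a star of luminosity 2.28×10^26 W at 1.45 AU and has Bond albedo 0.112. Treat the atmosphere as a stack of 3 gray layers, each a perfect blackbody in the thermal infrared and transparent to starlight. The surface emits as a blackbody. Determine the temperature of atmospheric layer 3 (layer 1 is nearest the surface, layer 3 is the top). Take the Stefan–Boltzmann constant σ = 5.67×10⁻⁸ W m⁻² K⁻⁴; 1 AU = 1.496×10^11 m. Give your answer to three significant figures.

Orbital distance: d = 1.45 AU = 2.169×10^11 m.
Flux at the orbit: S = L/(4πd²) = 2.28×10^26/(4π·(2.17×10^11)²) = 385.6 W m⁻².
OLR = S(1−α)/4 = 85.60 W m⁻²; the top layer radiates at T_e = 197.1 K.
The net upward flux σT_e⁴ is constant between every pair of levels, so T_k⁴ = (N+1−k)T_e⁴.
With k = 3: T_3 = (3+1−3)^¼·197.1 K = 197.1 K.

197 kelvin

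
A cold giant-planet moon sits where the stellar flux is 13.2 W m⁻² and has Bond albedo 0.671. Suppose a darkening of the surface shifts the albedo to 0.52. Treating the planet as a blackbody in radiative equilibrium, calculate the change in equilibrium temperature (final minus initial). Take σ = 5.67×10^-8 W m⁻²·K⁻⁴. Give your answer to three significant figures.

6.55 kelvin

With α = 0.671, T₁ = 66.15 K.
After:  T₂ = [13.20·0.48/(4σ)]^(1/4) = 72.70 K.
Change: 72.70 − 66.15 = 6.551 K.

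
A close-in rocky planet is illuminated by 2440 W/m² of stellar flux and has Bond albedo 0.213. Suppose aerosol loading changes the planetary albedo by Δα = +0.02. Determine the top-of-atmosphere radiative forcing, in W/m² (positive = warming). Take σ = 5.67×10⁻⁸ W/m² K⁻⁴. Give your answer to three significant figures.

-12.2 W/m²

ΔF = −(S/4)Δα = −(2440/4)×(+0.02) = -12.20 W/m².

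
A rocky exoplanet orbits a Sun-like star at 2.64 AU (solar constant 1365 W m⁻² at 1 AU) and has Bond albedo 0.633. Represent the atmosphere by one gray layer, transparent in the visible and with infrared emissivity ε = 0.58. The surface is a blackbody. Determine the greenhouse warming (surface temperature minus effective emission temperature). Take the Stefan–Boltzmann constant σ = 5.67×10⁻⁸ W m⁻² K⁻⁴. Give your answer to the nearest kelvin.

Irradiance scales as 1/d², so S = 1365 W m⁻² × (1/2.64)² = 195.9 W m⁻².
Effective emission temperature (TOA balance): σT_e⁴ = S(1−α)/4 = 17.97 W m⁻² → T_e = 133.4 K.
The surface balance (absorbed SW + ε·downward IR = σT_s⁴) with T_a⁴ = T_s⁴/2 reduces to T_s = T_e·[2/(2−ε)]^¼ = 145.4 K.
The atmosphere warms the surface by 11.93 K.

12 kelvin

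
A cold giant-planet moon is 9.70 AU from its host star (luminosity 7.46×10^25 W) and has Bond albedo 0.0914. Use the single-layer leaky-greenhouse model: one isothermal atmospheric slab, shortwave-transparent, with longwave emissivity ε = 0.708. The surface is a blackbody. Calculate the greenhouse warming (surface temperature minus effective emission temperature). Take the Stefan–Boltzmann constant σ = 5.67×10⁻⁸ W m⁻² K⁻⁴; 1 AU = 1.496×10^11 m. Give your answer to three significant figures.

d = 9.70 × 1.496×10^11 m = 1.451×10^12 m.
Flux at the orbit: S = L/(4πd²) = 7.46×10^25/(4π·(1.45×10^12)²) = 2.819 W m⁻².
The planet radiates to space at T_e = [S(1−α)/(4σ)]^(1/4) = 57.97 K.
For a single slab of emissivity ε, T_s⁴ = 2T_e⁴/(2−ε); thus T_s = 57.97·(1.548)^(1/4) = 64.66 K.
The atmosphere warms the surface by 6.692 K.

6.69 K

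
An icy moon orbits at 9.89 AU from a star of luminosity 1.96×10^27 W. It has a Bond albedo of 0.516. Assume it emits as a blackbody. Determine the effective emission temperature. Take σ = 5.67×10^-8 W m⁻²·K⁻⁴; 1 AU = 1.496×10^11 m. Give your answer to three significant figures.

111 kelvin

d = 9.89 × 1.496×10^11 m = 1.480×10^12 m.
Spreading L over a sphere of radius d: S = 1.96×10^27/(4π·1.48×10^12²) = 71.25 W m⁻².
Absorbed flux (global mean): S(1−α)/4 = 71.25·0.484/4 = 8.621 W m⁻².
Balancing against σT⁴: T = (8.621/5.67×10⁻⁸)^(1/4) = 111.0 K.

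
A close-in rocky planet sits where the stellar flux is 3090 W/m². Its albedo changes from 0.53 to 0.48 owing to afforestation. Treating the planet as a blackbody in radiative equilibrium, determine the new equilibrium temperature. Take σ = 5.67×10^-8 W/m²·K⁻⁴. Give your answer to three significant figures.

T₂ = [S(1−α₂)/(4σ)]^(1/4) = [3090·0.52/(4σ)]^(1/4) = 290.1 K.

290 kelvin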